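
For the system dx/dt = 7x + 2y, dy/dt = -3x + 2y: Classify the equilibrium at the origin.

unstable node

A = [[7,2],[-3,2]]; det(A-λI) = λ^2 - 9λ + 20.
λ = 4, 5: both positive.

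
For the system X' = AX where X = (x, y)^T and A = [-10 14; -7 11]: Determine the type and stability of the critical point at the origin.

saddle

A = [[-10,14],[-7,11]]; det(A-λI) = λ^2 - λ - 12.
λ = -3, 4: opposite signs.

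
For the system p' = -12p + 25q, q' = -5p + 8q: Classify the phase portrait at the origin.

A = [[-12,25],[-5,8]]; det(A-λI) = λ^2 + 4λ + 29.
λ = -2 ± 5i: negative real part.

stable spiral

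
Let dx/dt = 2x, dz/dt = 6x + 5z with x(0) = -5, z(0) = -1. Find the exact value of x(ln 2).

A = [[2,0],[6,5]]; eigenvalues λ = 2, 5.
Eigenvectors: (1,-2) for λ=2, (0,-1) for λ=5.
From the initial condition, c_1 = -5, c_2 = 11.
x(ln 2) = (-5)(2^2)(1) + (11)(2^5)(0) = -20.

-20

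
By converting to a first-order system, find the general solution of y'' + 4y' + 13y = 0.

Let x_1 = y, x_2 = y'. Then x_1' = x_2 and x_2' = -13x_1 - 4x_2.
A = [[0,1],[-13,-4]]; det(A-λI) = λ^2 + 4λ + 13.
Eigenvalues λ = -2 ± 3i.

y(t) = c_1e^(-2t)cos(3t) + c_2e^(-2t)sin(3t)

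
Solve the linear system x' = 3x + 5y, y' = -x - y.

Coefficient matrix A = [[3, 5], [-1, -1]].
Characteristic polynomial det(A - λI) = λ^2 - 2λ + 2 = 0.
Eigenvalues λ = 1 ± i (complex conjugate pair).
For λ=1+i: an eigenvector is (-2,1) - i(1,0) = (-2 - i, 1).
A real fundamental pair from Re and Im of e^((1+i)t)v: X_1 = e^(t)(cos(t)·(-2,1) + sin(t)·(1,0)), X_2 = e^(t)(sin(t)·(-2,1) - cos(t)·(1,0)).
General solution: K_1X_1 + K_2X_2.

x(t) = K_1e^(t)sin(t) - 2K_1e^(t)cos(t) - 2K_2e^(t)sin(t) - K_2e^(t)cos(t), y(t) = K_1e^(t)cos(t) + K_2e^(t)sin(t)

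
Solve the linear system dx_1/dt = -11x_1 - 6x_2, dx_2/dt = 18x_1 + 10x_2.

x_1(t) = -2C_1e^(-2t) + C_2e^(t), x_2(t) = 3C_1e^(-2t) - 2C_2e^(t)

Coefficient matrix A = [[-11, -6], [18, 10]].
Characteristic polynomial det(A - λI) = λ^2 + λ - 2 = 0.
Eigenvalues λ = -2, 1.
For λ=-2: (A-λI) row 1 is [-9, -6], so an eigenvector is (-2, 3).
For λ=1: (A-λI) row 1 is [-12, -6], so an eigenvector is (1, -2).
General solution: C_1e^(-2t)(-2,3) + C_2e^(t)(1,-2).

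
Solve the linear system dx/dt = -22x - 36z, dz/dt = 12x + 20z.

x(t) = 2C_1e^(-4t) + 3C_2e^(2t), z(t) = -C_1e^(-4t) - 2C_2e^(2t)

Coefficient matrix A = [[-22, -36], [12, 20]].
Characteristic polynomial det(A - λI) = λ^2 + 2λ - 8 = 0.
Eigenvalues λ = -4, 2.
For λ=-4: (A-λI) row 1 is [-18, -36], so an eigenvector is (2, -1).
For λ=2: (A-λI) row 1 is [-24, -36], so an eigenvector is (3, -2).
General solution: C_1e^(-4t)(2,-1) + C_2e^(2t)(3,-2).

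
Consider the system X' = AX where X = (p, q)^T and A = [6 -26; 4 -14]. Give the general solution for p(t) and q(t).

p(t) = 2K_1e^(-4t)sin(2t) + 3K_1e^(-4t)cos(2t) + 3K_2e^(-4t)sin(2t) - 2K_2e^(-4t)cos(2t), q(t) = K_1e^(-4t)sin(2t) + K_1e^(-4t)cos(2t) + K_2e^(-4t)sin(2t) - K_2e^(-4t)cos(2t)

Coefficient matrix A = [[6, -26], [4, -14]].
Characteristic polynomial det(A - λI) = λ^2 + 8λ + 20 = 0.
Eigenvalues λ = -4 ± 2i (complex conjugate pair).
For λ=-4+2i: an eigenvector is (3,1) - i(2,1) = (3 - 2i, 1 - i).
A real fundamental pair from Re and Im of e^((-4+2i)t)v: X_1 = e^(-4t)(cos(2t)·(3,1) + sin(2t)·(2,1)), X_2 = e^(-4t)(sin(2t)·(3,1) - cos(2t)·(2,1)).
General solution: K_1X_1 + K_2X_2.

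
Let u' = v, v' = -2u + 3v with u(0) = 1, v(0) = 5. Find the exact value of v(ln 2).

A = [[0,1],[-2,3]]; eigenvalues λ = 2, 1.
Eigenvectors: (1,2) for λ=2, (-1,-1) for λ=1.
From the initial condition, c_1 = 4, c_2 = 3.
v(ln 2) = (4)(2^2)(2) + (3)(2^1)(-1) = 26.

26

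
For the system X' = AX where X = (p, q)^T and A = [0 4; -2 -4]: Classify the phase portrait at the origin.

A = [[0,4],[-2,-4]]; det(A-λI) = λ^2 + 4λ + 8.
λ = -2 ± 2i: negative real part.

stable spiral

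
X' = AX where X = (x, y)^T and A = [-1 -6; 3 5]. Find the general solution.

Coefficient matrix A = [[-1, -6], [3, 5]].
Characteristic polynomial det(A - λI) = λ^2 - 4λ + 13 = 0.
Eigenvalues λ = 2 ± 3i (complex conjugate pair).
For λ=2+3i: an eigenvector is (-1,0) - i(1,-1) = (-1 - i, 0 + i).
A real fundamental pair from Re and Im of e^((2+3i)t)v: X_1 = e^(2t)(cos(3t)·(-1,0) + sin(3t)·(1,-1)), X_2 = e^(2t)(sin(3t)·(-1,0) - cos(3t)·(1,-1)).
General solution: K_1X_1 + K_2X_2.

x(t) = K_1e^(2t)sin(3t) - K_1e^(2t)cos(3t) - K_2e^(2t)sin(3t) - K_2e^(2t)cos(3t), y(t) = -K_1e^(2t)sin(3t) + K_2e^(2t)cos(3t)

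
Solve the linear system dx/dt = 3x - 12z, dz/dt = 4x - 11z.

Coefficient matrix A = [[3, -12], [4, -11]].
Characteristic polynomial det(A - λI) = λ^2 + 8λ + 15 = 0.
Eigenvalues λ = -5, -3.
For λ=-5: (A-λI) row 1 is [8, -12], so an eigenvector is (3, 2).
For λ=-3: (A-λI) row 1 is [6, -12], so an eigenvector is (-2, -1).
General solution: c_1e^(-5t)(3,2) + c_2e^(-3t)(-2,-1).

x(t) = 3c_1e^(-5t) - 2c_2e^(-3t), z(t) = 2c_1e^(-5t) - c_2e^(-3t)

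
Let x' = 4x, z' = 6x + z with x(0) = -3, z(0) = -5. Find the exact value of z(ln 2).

A = [[4,0],[6,1]]; eigenvalues λ = 4, 1.
Eigenvectors: (1,2) for λ=4, (0,1) for λ=1.
From the initial condition, c_1 = -3, c_2 = 1.
z(ln 2) = (-3)(2^4)(2) + (1)(2^1)(1) = -94.

-94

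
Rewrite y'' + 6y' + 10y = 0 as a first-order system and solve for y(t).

y(t) = K_1e^(-3t)cos(t) + K_2e^(-3t)sin(t)

Let x_1 = y, x_2 = y'. Then x_1' = x_2 and x_2' = -10x_1 - 6x_2.
A = [[0,1],[-10,-6]]; det(A-λI) = λ^2 + 6λ + 10.
Eigenvalues λ = -3 ± i.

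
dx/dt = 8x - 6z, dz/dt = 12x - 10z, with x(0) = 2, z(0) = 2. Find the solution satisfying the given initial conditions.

x(t) = 2e^(2t), z(t) = 2e^(2t)

Coefficient matrix A = [[8, -6], [12, -10]].
Characteristic polynomial det(A - λI) = λ^2 + 2λ - 8 = 0.
Eigenvalues λ = -4, 2.
For λ=-4: (A-λI) row 1 is [12, -6], so an eigenvector is (1, 2).
For λ=2: (A-λI) row 1 is [6, -6], so an eigenvector is (1, 1).
General solution: K_1e^(-4t)(1,2) + K_2e^(2t)(1,1).
Applying x(0)=2, z(0)=2 gives K_1=0, K_2=2.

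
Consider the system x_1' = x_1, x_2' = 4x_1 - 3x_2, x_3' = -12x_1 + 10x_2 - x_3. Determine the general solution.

Coefficient matrix A = [[1, 0, 0], [4, -3, 0], [-12, 10, -1]].
det(A - λI) = 0 gives eigenvalues λ = 1, -3, -1.
For λ=1: eigenvector (1,1,-1).
For λ=-3: eigenvector (0,-1,5).
For λ=-1: eigenvector (0,0,1).
General solution: K_1e^(t)(1,1,-1) + K_2e^(-3t)(0,-1,5) + K_3e^(-t)(0,0,1).

x_1(t) = K_1e^(t), x_2(t) = K_1e^(t) - K_2e^(-3t), x_3(t) = -K_1e^(t) + 5K_2e^(-3t) + K_3e^(-t)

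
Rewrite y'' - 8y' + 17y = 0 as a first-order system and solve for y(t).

y(t) = c_1e^(4t)cos(t) + c_2e^(4t)sin(t)

Let x_1 = y, x_2 = y'. Then x_1' = x_2 and x_2' = -17x_1 + 8x_2.
A = [[0,1],[-17,8]]; det(A-λI) = λ^2 - 8λ + 17.
Eigenvalues λ = 4 ± i.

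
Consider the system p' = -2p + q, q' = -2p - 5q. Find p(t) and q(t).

p(t) = -C_1e^(-3t) - C_2e^(-4t), q(t) = C_1e^(-3t) + 2C_2e^(-4t)

Coefficient matrix A = [[-2, 1], [-2, -5]].
Characteristic polynomial det(A - λI) = λ^2 + 7λ + 12 = 0.
Eigenvalues λ = -3, -4.
For λ=-3: (A-λI) row 1 is [1, 1], so an eigenvector is (-1, 1).
For λ=-4: (A-λI) row 1 is [2, 1], so an eigenvector is (-1, 2).
General solution: C_1e^(-3t)(-1,1) + C_2e^(-4t)(-1,2).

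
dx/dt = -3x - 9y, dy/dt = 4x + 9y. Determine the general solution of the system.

x(t) = 3K_1e^(3t) + 3K_2te^(3t) - 2K_2e^(3t), y(t) = -2K_1e^(3t) - 2K_2te^(3t) + K_2e^(3t)

Coefficient matrix A = [[-3, -9], [4, 9]].
Characteristic polynomial det(A - λI) = λ^2 - 6λ + 9 = 0.
Single eigenvalue λ = 3 with algebraic multiplicity 2.
Eigenvector v = (3,-2); generalized eigenvector w with (A-λI)w=v is (-2,1).
General solution: e^(3t)[K_1·v + K_2·(t·v + w)].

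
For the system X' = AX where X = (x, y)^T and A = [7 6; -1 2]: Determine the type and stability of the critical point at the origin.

unstable node

A = [[7,6],[-1,2]]; det(A-λI) = λ^2 - 9λ + 20.
λ = 4, 5: both positive.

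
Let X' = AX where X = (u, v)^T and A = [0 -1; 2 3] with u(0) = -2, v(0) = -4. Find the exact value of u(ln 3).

A = [[0,-1],[2,3]]; eigenvalues λ = 1, 2.
Eigenvectors: (1,-1) for λ=1, (1,-2) for λ=2.
From the initial condition, c_1 = -8, c_2 = 6.
u(ln 3) = (-8)(3^1)(1) + (6)(3^2)(1) = 30.

30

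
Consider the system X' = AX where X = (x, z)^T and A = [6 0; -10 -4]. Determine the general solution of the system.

x(t) = -C_1e^(6t), z(t) = C_1e^(6t) + C_2e^(-4t)

Coefficient matrix A = [[6, 0], [-10, -4]].
Characteristic polynomial det(A - λI) = λ^2 - 2λ - 24 = 0.
Eigenvalues λ = 6, -4.
For λ=6: (A-λI) row 2 is [-10, -10], so an eigenvector is (-1, 1).
For λ=-4: (A-λI) row 1 is [10, 0], so an eigenvector is (0, 1).
General solution: C_1e^(6t)(-1,1) + C_2e^(-4t)(0,1).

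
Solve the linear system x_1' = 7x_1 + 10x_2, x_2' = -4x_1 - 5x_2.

Coefficient matrix A = [[7, 10], [-4, -5]].
Characteristic polynomial det(A - λI) = λ^2 - 2λ + 5 = 0.
Eigenvalues λ = 1 ± 2i (complex conjugate pair).
For λ=1+2i: an eigenvector is (2,-1) - i(1,-1) = (2 - i, -1 + i).
A real fundamental pair from Re and Im of e^((1+2i)t)v: X_1 = e^(t)(cos(2t)·(2,-1) + sin(2t)·(1,-1)), X_2 = e^(t)(sin(2t)·(2,-1) - cos(2t)·(1,-1)).
General solution: c_1X_1 + c_2X_2.

x_1(t) = c_1e^(t)sin(2t) + 2c_1e^(t)cos(2t) + 2c_2e^(t)sin(2t) - c_2e^(t)cos(2t), x_2(t) = -c_1e^(t)sin(2t) - c_1e^(t)cos(2t) - c_2e^(t)sin(2t) + c_2e^(t)cos(2t)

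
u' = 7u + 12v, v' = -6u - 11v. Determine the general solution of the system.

Coefficient matrix A = [[7, 12], [-6, -11]].
Characteristic polynomial det(A - λI) = λ^2 + 4λ - 5 = 0.
Eigenvalues λ = 1, -5.
For λ=1: (A-λI) row 1 is [6, 12], so an eigenvector is (2, -1).
For λ=-5: (A-λI) row 1 is [12, 12], so an eigenvector is (1, -1).
General solution: K_1e^(t)(2,-1) + K_2e^(-5t)(1,-1).

u(t) = 2K_1e^(t) + K_2e^(-5t), v(t) = -K_1e^(t) - K_2e^(-5t)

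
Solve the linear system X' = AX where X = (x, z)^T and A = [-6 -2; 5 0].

x(t) = C_1e^(-3t)sin(t) - C_1e^(-3t)cos(t) - C_2e^(-3t)sin(t) - C_2e^(-3t)cos(t), z(t) = -2C_1e^(-3t)sin(t) + C_1e^(-3t)cos(t) + C_2e^(-3t)sin(t) + 2C_2e^(-3t)cos(t)

Coefficient matrix A = [[-6, -2], [5, 0]].
Characteristic polynomial det(A - λI) = λ^2 + 6λ + 10 = 0.
Eigenvalues λ = -3 ± i (complex conjugate pair).
For λ=-3+i: an eigenvector is (-1,1) - i(1,-2) = (-1 - i, 1 + 2i).
A real fundamental pair from Re and Im of e^((-3+i)t)v: X_1 = e^(-3t)(cos(t)·(-1,1) + sin(t)·(1,-2)), X_2 = e^(-3t)(sin(t)·(-1,1) - cos(t)·(1,-2)).
General solution: C_1X_1 + C_2X_2.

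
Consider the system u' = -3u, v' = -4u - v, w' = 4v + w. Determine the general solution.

u(t) = c_1e^(-3t), v(t) = 2c_1e^(-3t) + c_2e^(-t), w(t) = -2c_1e^(-3t) - 2c_2e^(-t) + c_3e^(t)

Coefficient matrix A = [[-3, 0, 0], [-4, -1, 0], [0, 4, 1]].
det(A - λI) = 0 gives eigenvalues λ = -3, -1, 1.
For λ=-3: eigenvector (1,2,-2).
For λ=-1: eigenvector (0,1,-2).
For λ=1: eigenvector (0,0,1).
General solution: c_1e^(-3t)(1,2,-2) + c_2e^(-t)(0,1,-2) + c_3e^(t)(0,0,1).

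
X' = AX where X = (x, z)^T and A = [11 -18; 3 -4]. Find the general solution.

Coefficient matrix A = [[11, -18], [3, -4]].
Characteristic polynomial det(A - λI) = λ^2 - 7λ + 10 = 0.
Eigenvalues λ = 2, 5.
For λ=2: (A-λI) row 1 is [9, -18], so an eigenvector is (2, 1).
For λ=5: (A-λI) row 1 is [6, -18], so an eigenvector is (3, 1).
General solution: K_1e^(2t)(2,1) + K_2e^(5t)(3,1).

x(t) = 2K_1e^(2t) + 3K_2e^(5t), z(t) = K_1e^(2t) + K_2e^(5t)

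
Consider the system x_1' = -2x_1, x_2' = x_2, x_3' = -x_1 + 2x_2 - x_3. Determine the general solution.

x_1(t) = C_1e^(-2t), x_2(t) = C_2e^(t), x_3(t) = C_1e^(-2t) + C_2e^(t) + C_3e^(-t)

Coefficient matrix A = [[-2, 0, 0], [0, 1, 0], [-1, 2, -1]].
det(A - λI) = 0 gives eigenvalues λ = -2, 1, -1.
For λ=-2: eigenvector (1,0,1).
For λ=1: eigenvector (0,1,1).
For λ=-1: eigenvector (0,0,1).
General solution: C_1e^(-2t)(1,0,1) + C_2e^(t)(0,1,1) + C_3e^(-t)(0,0,1).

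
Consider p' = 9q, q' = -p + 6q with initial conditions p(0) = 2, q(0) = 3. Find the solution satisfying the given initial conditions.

p(t) = 21te^(3t) + 2e^(3t), q(t) = 7te^(3t) + 3e^(3t)

Coefficient matrix A = [[0, 9], [-1, 6]].
Characteristic polynomial det(A - λI) = λ^2 - 6λ + 9 = 0.
Single eigenvalue λ = 3 with algebraic multiplicity 2.
Eigenvector v = (-3,-1); generalized eigenvector w with (A-λI)w=v is (1,0).
General solution: e^(3t)[C_1·v + C_2·(t·v + w)].
Applying p(0)=2, q(0)=3 gives C_1=-3, C_2=-7.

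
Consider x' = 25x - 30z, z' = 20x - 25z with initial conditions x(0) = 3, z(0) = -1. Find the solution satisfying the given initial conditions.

x(t) = 12e^(5t) - 9e^(-5t), z(t) = 8e^(5t) - 9e^(-5t)

Coefficient matrix A = [[25, -30], [20, -25]].
Characteristic polynomial det(A - λI) = λ^2 - 25 = 0.
Eigenvalues λ = 5, -5.
For λ=5: (A-λI) row 1 is [20, -30], so an eigenvector is (3, 2).
For λ=-5: (A-λI) row 1 is [30, -30], so an eigenvector is (-1, -1).
General solution: c_1e^(5t)(3,2) + c_2e^(-5t)(-1,-1).
Applying x(0)=3, z(0)=-1 gives c_1=4, c_2=9.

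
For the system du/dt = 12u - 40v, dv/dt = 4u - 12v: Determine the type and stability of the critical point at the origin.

center

A = [[12,-40],[4,-12]]; det(A-λI) = λ^2 + 16.
λ = 0 ± 4i: zero real part.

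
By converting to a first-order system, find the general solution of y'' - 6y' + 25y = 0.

Let x_1 = y, x_2 = y'. Then x_1' = x_2 and x_2' = -25x_1 + 6x_2.
A = [[0,1],[-25,6]]; det(A-λI) = λ^2 - 6λ + 25.
Eigenvalues λ = 3 ± 4i.

y(t) = C_1e^(3t)cos(4t) + C_2e^(3t)sin(4t)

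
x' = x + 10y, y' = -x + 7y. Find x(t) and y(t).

Coefficient matrix A = [[1, 10], [-1, 7]].
Characteristic polynomial det(A - λI) = λ^2 - 8λ + 17 = 0.
Eigenvalues λ = 4 ± i (complex conjugate pair).
For λ=4+i: an eigenvector is (1,0) - i(-3,-1) = (1 + 3i, 0 + i).
A real fundamental pair from Re and Im of e^((4+i)t)v: X_1 = e^(4t)(cos(t)·(1,0) + sin(t)·(-3,-1)), X_2 = e^(4t)(sin(t)·(1,0) - cos(t)·(-3,-1)).
General solution: C_1X_1 + C_2X_2.

x(t) = -3C_1e^(4t)sin(t) + C_1e^(4t)cos(t) + C_2e^(4t)sin(t) + 3C_2e^(4t)cos(t), y(t) = -C_1e^(4t)sin(t) + C_2e^(4t)cos(t)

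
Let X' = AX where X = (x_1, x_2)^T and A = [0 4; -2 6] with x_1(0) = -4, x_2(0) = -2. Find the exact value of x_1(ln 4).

A = [[0,4],[-2,6]]; eigenvalues λ = 4, 2.
Eigenvectors: (1,1) for λ=4, (2,1) for λ=2.
From the initial condition, c_1 = 0, c_2 = -2.
x_1(ln 4) = (0)(4^4)(1) + (-2)(4^2)(2) = -64.

-64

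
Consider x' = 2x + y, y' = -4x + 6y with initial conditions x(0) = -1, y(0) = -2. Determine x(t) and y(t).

Coefficient matrix A = [[2, 1], [-4, 6]].
Characteristic polynomial det(A - λI) = λ^2 - 8λ + 16 = 0.
Single eigenvalue λ = 4 with algebraic multiplicity 2.
Eigenvector v = (1,2); generalized eigenvector w with (A-λI)w=v is (-2,-3).
General solution: e^(4t)[c_1·v + c_2·(t·v + w)].
Applying x(0)=-1, y(0)=-2 gives c_1=-1, c_2=0.

x(t) = -e^(4t), y(t) = -2e^(4t)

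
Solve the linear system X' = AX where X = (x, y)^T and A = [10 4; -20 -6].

Coefficient matrix A = [[10, 4], [-20, -6]].
Characteristic polynomial det(A - λI) = λ^2 - 4λ + 20 = 0.
Eigenvalues λ = 2 ± 4i (complex conjugate pair).
For λ=2+4i: an eigenvector is (0,1) - i(1,-2) = (0 - i, 1 + 2i).
A real fundamental pair from Re and Im of e^((2+4i)t)v: X_1 = e^(2t)(cos(4t)·(0,1) + sin(4t)·(1,-2)), X_2 = e^(2t)(sin(4t)·(0,1) - cos(4t)·(1,-2)).
General solution: c_1X_1 + c_2X_2.

x(t) = c_1e^(2t)sin(4t) - c_2e^(2t)cos(4t), y(t) = -2c_1e^(2t)sin(4t) + c_1e^(2t)cos(4t) + c_2e^(2t)sin(4t) + 2c_2e^(2t)cos(4t)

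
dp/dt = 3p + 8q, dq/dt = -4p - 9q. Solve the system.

p(t) = -2C_1e^(-t) - C_2e^(-5t), q(t) = C_1e^(-t) + C_2e^(-5t)

Coefficient matrix A = [[3, 8], [-4, -9]].
Characteristic polynomial det(A - λI) = λ^2 + 6λ + 5 = 0.
Eigenvalues λ = -1, -5.
For λ=-1: (A-λI) row 1 is [4, 8], so an eigenvector is (-2, 1).
For λ=-5: (A-λI) row 1 is [8, 8], so an eigenvector is (-1, 1).
General solution: C_1e^(-t)(-2,1) + C_2e^(-5t)(-1,1).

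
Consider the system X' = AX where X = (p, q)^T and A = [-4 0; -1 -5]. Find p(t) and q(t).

Coefficient matrix A = [[-4, 0], [-1, -5]].
Characteristic polynomial det(A - λI) = λ^2 + 9λ + 20 = 0.
Eigenvalues λ = -4, -5.
For λ=-4: (A-λI) row 2 is [-1, -1], so an eigenvector is (1, -1).
For λ=-5: (A-λI) row 1 is [1, 0], so an eigenvector is (0, 1).
General solution: c_1e^(-4t)(1,-1) + c_2e^(-5t)(0,1).

p(t) = c_1e^(-4t), q(t) = -c_1e^(-4t) + c_2e^(-5t)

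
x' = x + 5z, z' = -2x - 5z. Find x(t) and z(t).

Coefficient matrix A = [[1, 5], [-2, -5]].
Characteristic polynomial det(A - λI) = λ^2 + 4λ + 5 = 0.
Eigenvalues λ = -2 ± i (complex conjugate pair).
For λ=-2+i: an eigenvector is (2,-1) - i(1,-1) = (2 - i, -1 + i).
A real fundamental pair from Re and Im of e^((-2+i)t)v: X_1 = e^(-2t)(cos(t)·(2,-1) + sin(t)·(1,-1)), X_2 = e^(-2t)(sin(t)·(2,-1) - cos(t)·(1,-1)).
General solution: K_1X_1 + K_2X_2.

x(t) = K_1e^(-2t)sin(t) + 2K_1e^(-2t)cos(t) + 2K_2e^(-2t)sin(t) - K_2e^(-2t)cos(t), z(t) = -K_1e^(-2t)sin(t) - K_1e^(-2t)cos(t) - K_2e^(-2t)sin(t) + K_2e^(-2t)cos(t)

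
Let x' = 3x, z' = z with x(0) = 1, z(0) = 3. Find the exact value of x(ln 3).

27

A = [[3,0],[0,1]]; eigenvalues λ = 1, 3.
Eigenvectors: (0,1) for λ=1, (-1,0) for λ=3.
From the initial condition, c_1 = 3, c_2 = -1.
x(ln 3) = (3)(3^1)(0) + (-1)(3^3)(-1) = 27.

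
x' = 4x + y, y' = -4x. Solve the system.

Coefficient matrix A = [[4, 1], [-4, 0]].
Characteristic polynomial det(A - λI) = λ^2 - 4λ + 4 = 0.
Single eigenvalue λ = 2 with algebraic multiplicity 2.
Eigenvector v = (1,-2); generalized eigenvector w with (A-λI)w=v is (2,-3).
General solution: e^(2t)[c_1·v + c_2·(t·v + w)].

x(t) = c_1e^(2t) + c_2te^(2t) + 2c_2e^(2t), y(t) = -2c_1e^(2t) - 2c_2te^(2t) - 3c_2e^(2t)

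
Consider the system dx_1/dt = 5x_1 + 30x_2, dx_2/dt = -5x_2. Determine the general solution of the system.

Coefficient matrix A = [[5, 30], [0, -5]].
Characteristic polynomial det(A - λI) = λ^2 - 25 = 0.
Eigenvalues λ = 5, -5.
For λ=5: (A-λI) row 1 is [0, 30], so an eigenvector is (-1, 0).
For λ=-5: (A-λI) row 1 is [10, 30], so an eigenvector is (-3, 1).
General solution: C_1e^(5t)(-1,0) + C_2e^(-5t)(-3,1).

x_1(t) = -C_1e^(5t) - 3C_2e^(-5t), x_2(t) = C_2e^(-5t)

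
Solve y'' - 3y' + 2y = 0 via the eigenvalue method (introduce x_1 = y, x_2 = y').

Let x_1 = y, x_2 = y'. Then x_1' = x_2 and x_2' = -2x_1 + 3x_2.
A = [[0,1],[-2,3]]; det(A-λI) = λ^2 - 3λ + 2.
Eigenvalues λ = 1, 2 with eigenvectors (1,1), (1,2).

y(t) = c_1e^(t) + c_2e^(2t)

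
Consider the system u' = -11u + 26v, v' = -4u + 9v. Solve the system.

Coefficient matrix A = [[-11, 26], [-4, 9]].
Characteristic polynomial det(A - λI) = λ^2 + 2λ + 5 = 0.
Eigenvalues λ = -1 ± 2i (complex conjugate pair).
For λ=-1+2i: an eigenvector is (2,1) - i(3,1) = (2 - 3i, 1 - i).
A real fundamental pair from Re and Im of e^((-1+2i)t)v: X_1 = e^(-t)(cos(2t)·(2,1) + sin(2t)·(3,1)), X_2 = e^(-t)(sin(2t)·(2,1) - cos(2t)·(3,1)).
General solution: c_1X_1 + c_2X_2.

u(t) = 3c_1e^(-t)sin(2t) + 2c_1e^(-t)cos(2t) + 2c_2e^(-t)sin(2t) - 3c_2e^(-t)cos(2t), v(t) = c_1e^(-t)sin(2t) + c_1e^(-t)cos(2t) + c_2e^(-t)sin(2t) - c_2e^(-t)cos(2t)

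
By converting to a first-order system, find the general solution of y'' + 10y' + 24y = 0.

Let x_1 = y, x_2 = y'. Then x_1' = x_2 and x_2' = -24x_1 - 10x_2.
A = [[0,1],[-24,-10]]; det(A-λI) = λ^2 + 10λ + 24.
Eigenvalues λ = -4, -6 with eigenvectors (1,-4), (1,-6).

y(t) = K_1e^(-4t) + K_2e^(-6t)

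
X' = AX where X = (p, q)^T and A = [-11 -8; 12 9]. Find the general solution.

p(t) = -2K_1e^(t) - K_2e^(-3t), q(t) = 3K_1e^(t) + K_2e^(-3t)

Coefficient matrix A = [[-11, -8], [12, 9]].
Characteristic polynomial det(A - λI) = λ^2 + 2λ - 3 = 0.
Eigenvalues λ = 1, -3.
For λ=1: (A-λI) row 1 is [-12, -8], so an eigenvector is (-2, 3).
For λ=-3: (A-λI) row 1 is [-8, -8], so an eigenvector is (-1, 1).
General solution: K_1e^(t)(-2,3) + K_2e^(-3t)(-1,1).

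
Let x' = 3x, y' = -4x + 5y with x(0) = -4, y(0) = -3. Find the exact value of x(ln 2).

A = [[3,0],[-4,5]]; eigenvalues λ = 3, 5.
Eigenvectors: (1,2) for λ=3, (0,-1) for λ=5.
From the initial condition, c_1 = -4, c_2 = -5.
x(ln 2) = (-4)(2^3)(1) + (-5)(2^5)(0) = -32.

-32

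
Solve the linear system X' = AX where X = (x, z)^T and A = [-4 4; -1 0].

x(t) = 2c_1e^(-2t) + 2c_2te^(-2t) + c_2e^(-2t), z(t) = c_1e^(-2t) + c_2te^(-2t) + c_2e^(-2t)

Coefficient matrix A = [[-4, 4], [-1, 0]].
Characteristic polynomial det(A - λI) = λ^2 + 4λ + 4 = 0.
Single eigenvalue λ = -2 with algebraic multiplicity 2.
Eigenvector v = (2,1); generalized eigenvector w with (A-λI)w=v is (1,1).
General solution: e^(-2t)[c_1·v + c_2·(t·v + w)].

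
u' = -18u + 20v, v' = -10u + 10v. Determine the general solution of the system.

u(t) = -c_1e^(-4t)sin(2t) + 3c_1e^(-4t)cos(2t) + 3c_2e^(-4t)sin(2t) + c_2e^(-4t)cos(2t), v(t) = -c_1e^(-4t)sin(2t) + 2c_1e^(-4t)cos(2t) + 2c_2e^(-4t)sin(2t) + c_2e^(-4t)cos(2t)

Coefficient matrix A = [[-18, 20], [-10, 10]].
Characteristic polynomial det(A - λI) = λ^2 + 8λ + 20 = 0.
Eigenvalues λ = -4 ± 2i (complex conjugate pair).
For λ=-4+2i: an eigenvector is (3,2) - i(-1,-1) = (3 + i, 2 + i).
A real fundamental pair from Re and Im of e^((-4+2i)t)v: X_1 = e^(-4t)(cos(2t)·(3,2) + sin(2t)·(-1,-1)), X_2 = e^(-4t)(sin(2t)·(3,2) - cos(2t)·(-1,-1)).
General solution: c_1X_1 + c_2X_2.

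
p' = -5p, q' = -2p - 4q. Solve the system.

Coefficient matrix A = [[-5, 0], [-2, -4]].
Characteristic polynomial det(A - λI) = λ^2 + 9λ + 20 = 0.
Eigenvalues λ = -5, -4.
For λ=-5: (A-λI) row 2 is [-2, 1], so an eigenvector is (1, 2).
For λ=-4: (A-λI) row 1 is [-1, 0], so an eigenvector is (0, 1).
General solution: C_1e^(-5t)(1,2) + C_2e^(-4t)(0,1).

p(t) = C_1e^(-5t), q(t) = 2C_1e^(-5t) + C_2e^(-4t)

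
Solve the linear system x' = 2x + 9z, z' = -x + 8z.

Coefficient matrix A = [[2, 9], [-1, 8]].
Characteristic polynomial det(A - λI) = λ^2 - 10λ + 25 = 0.
Single eigenvalue λ = 5 with algebraic multiplicity 2.
Eigenvector v = (3,1); generalized eigenvector w with (A-λI)w=v is (2,1).
General solution: e^(5t)[C_1·v + C_2·(t·v + w)].

x(t) = 3C_1e^(5t) + 3C_2te^(5t) + 2C_2e^(5t), z(t) = C_1e^(5t) + C_2te^(5t) + C_2e^(5t)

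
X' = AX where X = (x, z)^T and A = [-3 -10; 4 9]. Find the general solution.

Coefficient matrix A = [[-3, -10], [4, 9]].
Characteristic polynomial det(A - λI) = λ^2 - 6λ + 13 = 0.
Eigenvalues λ = 3 ± 2i (complex conjugate pair).
For λ=3+2i: an eigenvector is (-1,1) - i(-2,1) = (-1 + 2i, 1 - i).
A real fundamental pair from Re and Im of e^((3+2i)t)v: X_1 = e^(3t)(cos(2t)·(-1,1) + sin(2t)·(-2,1)), X_2 = e^(3t)(sin(2t)·(-1,1) - cos(2t)·(-2,1)).
General solution: K_1X_1 + K_2X_2.

x(t) = -2K_1e^(3t)sin(2t) - K_1e^(3t)cos(2t) - K_2e^(3t)sin(2t) + 2K_2e^(3t)cos(2t), z(t) = K_1e^(3t)sin(2t) + K_1e^(3t)cos(2t) + K_2e^(3t)sin(2t) - K_2e^(3t)cos(2t)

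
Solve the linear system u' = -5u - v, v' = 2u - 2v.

Coefficient matrix A = [[-5, -1], [2, -2]].
Characteristic polynomial det(A - λI) = λ^2 + 7λ + 12 = 0.
Eigenvalues λ = -4, -3.
For λ=-4: (A-λI) row 1 is [-1, -1], so an eigenvector is (-1, 1).
For λ=-3: (A-λI) row 1 is [-2, -1], so an eigenvector is (1, -2).
General solution: K_1e^(-4t)(-1,1) + K_2e^(-3t)(1,-2).

u(t) = -K_1e^(-4t) + K_2e^(-3t), v(t) = K_1e^(-4t) - 2K_2e^(-3t)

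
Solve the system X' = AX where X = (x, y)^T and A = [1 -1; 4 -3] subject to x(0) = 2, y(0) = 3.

Coefficient matrix A = [[1, -1], [4, -3]].
Characteristic polynomial det(A - λI) = λ^2 + 2λ + 1 = 0.
Single eigenvalue λ = -1 with algebraic multiplicity 2.
Eigenvector v = (-1,-2); generalized eigenvector w with (A-λI)w=v is (-2,-3).
General solution: e^(-t)[C_1·v + C_2·(t·v + w)].
Applying x(0)=2, y(0)=3 gives C_1=0, C_2=-1.

x(t) = te^(-t) + 2e^(-t), y(t) = 2te^(-t) + 3e^(-t)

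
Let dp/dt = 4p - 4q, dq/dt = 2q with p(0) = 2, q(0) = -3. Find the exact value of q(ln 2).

-12

A = [[4,-4],[0,2]]; eigenvalues λ = 4, 2.
Eigenvectors: (1,0) for λ=4, (-2,-1) for λ=2.
From the initial condition, c_1 = 8, c_2 = 3.
q(ln 2) = (8)(2^4)(0) + (3)(2^2)(-1) = -12.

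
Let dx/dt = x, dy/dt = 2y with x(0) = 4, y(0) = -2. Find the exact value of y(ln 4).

-32

A = [[1,0],[0,2]]; eigenvalues λ = 2, 1.
Eigenvectors: (0,-1) for λ=2, (1,0) for λ=1.
From the initial condition, c_1 = 2, c_2 = 4.
y(ln 4) = (2)(4^2)(-1) + (4)(4^1)(0) = -32.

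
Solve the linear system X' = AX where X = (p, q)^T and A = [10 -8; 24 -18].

Coefficient matrix A = [[10, -8], [24, -18]].
Characteristic polynomial det(A - λI) = λ^2 + 8λ + 12 = 0.
Eigenvalues λ = -6, -2.
For λ=-6: (A-λI) row 1 is [16, -8], so an eigenvector is (1, 2).
For λ=-2: (A-λI) row 1 is [12, -8], so an eigenvector is (-2, -3).
General solution: c_1e^(-6t)(1,2) + c_2e^(-2t)(-2,-3).

p(t) = c_1e^(-6t) - 2c_2e^(-2t), q(t) = 2c_1e^(-6t) - 3c_2e^(-2t)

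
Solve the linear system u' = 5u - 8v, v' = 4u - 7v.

Coefficient matrix A = [[5, -8], [4, -7]].
Characteristic polynomial det(A - λI) = λ^2 + 2λ - 3 = 0.
Eigenvalues λ = -3, 1.
For λ=-3: (A-λI) row 1 is [8, -8], so an eigenvector is (1, 1).
For λ=1: (A-λI) row 1 is [4, -8], so an eigenvector is (2, 1).
General solution: C_1e^(-3t)(1,1) + C_2e^(t)(2,1).

u(t) = C_1e^(-3t) + 2C_2e^(t), v(t) = C_1e^(-3t) + C_2e^(t)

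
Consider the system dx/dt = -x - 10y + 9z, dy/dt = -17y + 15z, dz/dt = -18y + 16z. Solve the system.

Coefficient matrix A = [[-1, -10, 9], [0, -17, 15], [0, -18, 16]].
det(A - λI) = 0 gives eigenvalues λ = -2, -1, 1.
For λ=-2: eigenvector (1,1,1).
For λ=-1: eigenvector (1,0,0).
For λ=1: eigenvector (2,5,6).
General solution: c_1e^(-2t)(1,1,1) + c_2e^(-t)(1,0,0) + c_3e^(t)(2,5,6).

x(t) = c_1e^(-2t) + c_2e^(-t) + 2c_3e^(t), y(t) = c_1e^(-2t) + 5c_3e^(t), z(t) = c_1e^(-2t) + 6c_3e^(t)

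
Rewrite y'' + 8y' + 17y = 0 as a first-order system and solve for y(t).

y(t) = C_1e^(-4t)cos(t) + C_2e^(-4t)sin(t)

Let x_1 = y, x_2 = y'. Then x_1' = x_2 and x_2' = -17x_1 - 8x_2.
A = [[0,1],[-17,-8]]; det(A-λI) = λ^2 + 8λ + 17.
Eigenvalues λ = -4 ± i.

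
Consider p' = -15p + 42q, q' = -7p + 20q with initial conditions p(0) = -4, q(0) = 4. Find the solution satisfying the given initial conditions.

Coefficient matrix A = [[-15, 42], [-7, 20]].
Characteristic polynomial det(A - λI) = λ^2 - 5λ - 6 = 0.
Eigenvalues λ = 6, -1.
For λ=6: (A-λI) row 1 is [-21, 42], so an eigenvector is (-2, -1).
For λ=-1: (A-λI) row 1 is [-14, 42], so an eigenvector is (3, 1).
General solution: K_1e^(6t)(-2,-1) + K_2e^(-t)(3,1).
Applying p(0)=-4, q(0)=4 gives K_1=-16, K_2=-12.

p(t) = 32e^(6t) - 36e^(-t), q(t) = 16e^(6t) - 12e^(-t)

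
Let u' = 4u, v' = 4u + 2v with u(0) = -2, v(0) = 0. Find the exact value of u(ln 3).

A = [[4,0],[4,2]]; eigenvalues λ = 4, 2.
Eigenvectors: (1,2) for λ=4, (0,1) for λ=2.
From the initial condition, c_1 = -2, c_2 = 4.
u(ln 3) = (-2)(3^4)(1) + (4)(3^2)(0) = -162.

-162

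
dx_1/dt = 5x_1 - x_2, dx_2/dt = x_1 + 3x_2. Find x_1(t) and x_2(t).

x_1(t) = -c_1e^(4t) - c_2te^(4t) + c_2e^(4t), x_2(t) = -c_1e^(4t) - c_2te^(4t) + 2c_2e^(4t)

Coefficient matrix A = [[5, -1], [1, 3]].
Characteristic polynomial det(A - λI) = λ^2 - 8λ + 16 = 0.
Single eigenvalue λ = 4 with algebraic multiplicity 2.
Eigenvector v = (-1,-1); generalized eigenvector w with (A-λI)w=v is (1,2).
General solution: e^(4t)[c_1·v + c_2·(t·v + w)].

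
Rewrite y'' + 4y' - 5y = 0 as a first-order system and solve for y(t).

Let x_1 = y, x_2 = y'. Then x_1' = x_2 and x_2' = 5x_1 - 4x_2.
A = [[0,1],[5,-4]]; det(A-λI) = λ^2 + 4λ - 5.
Eigenvalues λ = 1, -5 with eigenvectors (1,1), (1,-5).

y(t) = C_1e^(t) + C_2e^(-5t)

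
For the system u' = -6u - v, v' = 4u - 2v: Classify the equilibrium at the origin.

A = [[-6,-1],[4,-2]]; det(A-λI) = λ^2 + 8λ + 16.
repeated λ = -4 with a single eigenvector.

stable improper node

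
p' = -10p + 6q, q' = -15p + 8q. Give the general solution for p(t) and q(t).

Coefficient matrix A = [[-10, 6], [-15, 8]].
Characteristic polynomial det(A - λI) = λ^2 + 2λ + 10 = 0.
Eigenvalues λ = -1 ± 3i (complex conjugate pair).
For λ=-1+3i: an eigenvector is (1,1) - i(-1,-2) = (1 + i, 1 + 2i).
A real fundamental pair from Re and Im of e^((-1+3i)t)v: X_1 = e^(-t)(cos(3t)·(1,1) + sin(3t)·(-1,-2)), X_2 = e^(-t)(sin(3t)·(1,1) - cos(3t)·(-1,-2)).
General solution: c_1X_1 + c_2X_2.

p(t) = -c_1e^(-t)sin(3t) + c_1e^(-t)cos(3t) + c_2e^(-t)sin(3t) + c_2e^(-t)cos(3t), q(t) = -2c_1e^(-t)sin(3t) + c_1e^(-t)cos(3t) + c_2e^(-t)sin(3t) + 2c_2e^(-t)cos(3t)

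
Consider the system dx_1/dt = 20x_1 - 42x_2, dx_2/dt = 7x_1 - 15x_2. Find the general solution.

Coefficient matrix A = [[20, -42], [7, -15]].
Characteristic polynomial det(A - λI) = λ^2 - 5λ - 6 = 0.
Eigenvalues λ = -1, 6.
For λ=-1: (A-λI) row 1 is [21, -42], so an eigenvector is (-2, -1).
For λ=6: (A-λI) row 1 is [14, -42], so an eigenvector is (3, 1).
General solution: C_1e^(-t)(-2,-1) + C_2e^(6t)(3,1).

x_1(t) = -2C_1e^(-t) + 3C_2e^(6t), x_2(t) = -C_1e^(-t) + C_2e^(6t)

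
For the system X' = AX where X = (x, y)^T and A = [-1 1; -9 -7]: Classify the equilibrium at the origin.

stable improper node

A = [[-1,1],[-9,-7]]; det(A-λI) = λ^2 + 8λ + 16.
repeated λ = -4 with a single eigenvector.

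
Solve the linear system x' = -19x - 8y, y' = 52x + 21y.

x(t) = -c_1e^(t)sin(4t) + c_1e^(t)cos(4t) + c_2e^(t)sin(4t) + c_2e^(t)cos(4t), y(t) = 3c_1e^(t)sin(4t) - 2c_1e^(t)cos(4t) - 2c_2e^(t)sin(4t) - 3c_2e^(t)cos(4t)

Coefficient matrix A = [[-19, -8], [52, 21]].
Characteristic polynomial det(A - λI) = λ^2 - 2λ + 17 = 0.
Eigenvalues λ = 1 ± 4i (complex conjugate pair).
For λ=1+4i: an eigenvector is (1,-2) - i(-1,3) = (1 + i, -2 - 3i).
A real fundamental pair from Re and Im of e^((1+4i)t)v: X_1 = e^(t)(cos(4t)·(1,-2) + sin(4t)·(-1,3)), X_2 = e^(t)(sin(4t)·(1,-2) - cos(4t)·(-1,3)).
General solution: c_1X_1 + c_2X_2.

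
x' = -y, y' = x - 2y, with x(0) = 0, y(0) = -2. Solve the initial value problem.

x(t) = 2te^(-t), y(t) = 2te^(-t) - 2e^(-t)

Coefficient matrix A = [[0, -1], [1, -2]].
Characteristic polynomial det(A - λI) = λ^2 + 2λ + 1 = 0.
Single eigenvalue λ = -1 with algebraic multiplicity 2.
Eigenvector v = (-1,-1); generalized eigenvector w with (A-λI)w=v is (0,1).
General solution: e^(-t)[C_1·v + C_2·(t·v + w)].
Applying x(0)=0, y(0)=-2 gives C_1=0, C_2=-2.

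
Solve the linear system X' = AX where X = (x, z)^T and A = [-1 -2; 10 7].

x(t) = C_1e^(3t)sin(2t) - C_2e^(3t)cos(2t), z(t) = -2C_1e^(3t)sin(2t) - C_1e^(3t)cos(2t) - C_2e^(3t)sin(2t) + 2C_2e^(3t)cos(2t)

Coefficient matrix A = [[-1, -2], [10, 7]].
Characteristic polynomial det(A - λI) = λ^2 - 6λ + 13 = 0.
Eigenvalues λ = 3 ± 2i (complex conjugate pair).
For λ=3+2i: an eigenvector is (0,-1) - i(1,-2) = (0 - i, -1 + 2i).
A real fundamental pair from Re and Im of e^((3+2i)t)v: X_1 = e^(3t)(cos(2t)·(0,-1) + sin(2t)·(1,-2)), X_2 = e^(3t)(sin(2t)·(0,-1) - cos(2t)·(1,-2)).
General solution: C_1X_1 + C_2X_2.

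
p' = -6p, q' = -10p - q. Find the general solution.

p(t) = -c_2e^(-6t), q(t) = -c_1e^(-t) - 2c_2e^(-6t)

Coefficient matrix A = [[-6, 0], [-10, -1]].
Characteristic polynomial det(A - λI) = λ^2 + 7λ + 6 = 0.
Eigenvalues λ = -1, -6.
For λ=-1: (A-λI) row 1 is [-5, 0], so an eigenvector is (0, -1).
For λ=-6: (A-λI) row 2 is [-10, 5], so an eigenvector is (-1, -2).
General solution: c_1e^(-t)(0,-1) + c_2e^(-6t)(-1,-2).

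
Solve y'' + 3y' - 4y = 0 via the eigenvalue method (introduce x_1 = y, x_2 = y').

Let x_1 = y, x_2 = y'. Then x_1' = x_2 and x_2' = 4x_1 - 3x_2.
A = [[0,1],[4,-3]]; det(A-λI) = λ^2 + 3λ - 4.
Eigenvalues λ = -4, 1 with eigenvectors (1,-4), (1,1).

y(t) = K_1e^(-4t) + K_2e^(t)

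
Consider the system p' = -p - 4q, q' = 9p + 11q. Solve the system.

p(t) = -2c_1e^(5t) - 2c_2te^(5t) + c_2e^(5t), q(t) = 3c_1e^(5t) + 3c_2te^(5t) - c_2e^(5t)

Coefficient matrix A = [[-1, -4], [9, 11]].
Characteristic polynomial det(A - λI) = λ^2 - 10λ + 25 = 0.
Single eigenvalue λ = 5 with algebraic multiplicity 2.
Eigenvector v = (-2,3); generalized eigenvector w with (A-λI)w=v is (1,-1).
General solution: e^(5t)[c_1·v + c_2·(t·v + w)].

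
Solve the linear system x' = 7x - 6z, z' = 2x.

Coefficient matrix A = [[7, -6], [2, 0]].
Characteristic polynomial det(A - λI) = λ^2 - 7λ + 12 = 0.
Eigenvalues λ = 3, 4.
For λ=3: (A-λI) row 1 is [4, -6], so an eigenvector is (-3, -2).
For λ=4: (A-λI) row 1 is [3, -6], so an eigenvector is (2, 1).
General solution: c_1e^(3t)(-3,-2) + c_2e^(4t)(2,1).

x(t) = -3c_1e^(3t) + 2c_2e^(4t), z(t) = -2c_1e^(3t) + c_2e^(4t)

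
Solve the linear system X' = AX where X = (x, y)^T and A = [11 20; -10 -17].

Coefficient matrix A = [[11, 20], [-10, -17]].
Characteristic polynomial det(A - λI) = λ^2 + 6λ + 13 = 0.
Eigenvalues λ = -3 ± 2i (complex conjugate pair).
For λ=-3+2i: an eigenvector is (3,-2) - i(1,-1) = (3 - i, -2 + i).
A real fundamental pair from Re and Im of e^((-3+2i)t)v: X_1 = e^(-3t)(cos(2t)·(3,-2) + sin(2t)·(1,-1)), X_2 = e^(-3t)(sin(2t)·(3,-2) - cos(2t)·(1,-1)).
General solution: c_1X_1 + c_2X_2.

x(t) = c_1e^(-3t)sin(2t) + 3c_1e^(-3t)cos(2t) + 3c_2e^(-3t)sin(2t) - c_2e^(-3t)cos(2t), y(t) = -c_1e^(-3t)sin(2t) - 2c_1e^(-3t)cos(2t) - 2c_2e^(-3t)sin(2t) + c_2e^(-3t)cos(2t)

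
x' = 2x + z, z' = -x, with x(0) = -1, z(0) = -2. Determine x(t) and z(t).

Coefficient matrix A = [[2, 1], [-1, 0]].
Characteristic polynomial det(A - λI) = λ^2 - 2λ + 1 = 0.
Single eigenvalue λ = 1 with algebraic multiplicity 2.
Eigenvector v = (1,-1); generalized eigenvector w with (A-λI)w=v is (0,1).
General solution: e^(t)[c_1·v + c_2·(t·v + w)].
Applying x(0)=-1, z(0)=-2 gives c_1=-1, c_2=-3.

x(t) = -3te^(t) - e^(t), z(t) = 3te^(t) - 2e^(t)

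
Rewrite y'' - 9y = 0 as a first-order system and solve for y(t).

y(t) = c_1e^(-3t) + c_2e^(3t)

Let x_1 = y, x_2 = y'. Then x_1' = x_2 and x_2' = 9x_1.
A = [[0,1],[9,0]]; det(A-λI) = λ^2 - 9.
Eigenvalues λ = -3, 3 with eigenvectors (1,-3), (1,3).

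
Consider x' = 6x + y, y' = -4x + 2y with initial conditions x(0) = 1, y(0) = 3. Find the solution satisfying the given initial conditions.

Coefficient matrix A = [[6, 1], [-4, 2]].
Characteristic polynomial det(A - λI) = λ^2 - 8λ + 16 = 0.
Single eigenvalue λ = 4 with algebraic multiplicity 2.
Eigenvector v = (-1,2); generalized eigenvector w with (A-λI)w=v is (1,-3).
General solution: e^(4t)[c_1·v + c_2·(t·v + w)].
Applying x(0)=1, y(0)=3 gives c_1=-6, c_2=-5.

x(t) = 5te^(4t) + e^(4t), y(t) = -10te^(4t) + 3e^(4t)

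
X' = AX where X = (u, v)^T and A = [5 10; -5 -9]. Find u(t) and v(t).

Coefficient matrix A = [[5, 10], [-5, -9]].
Characteristic polynomial det(A - λI) = λ^2 + 4λ + 5 = 0.
Eigenvalues λ = -2 ± i (complex conjugate pair).
For λ=-2+i: an eigenvector is (-1,1) - i(3,-2) = (-1 - 3i, 1 + 2i).
A real fundamental pair from Re and Im of e^((-2+i)t)v: X_1 = e^(-2t)(cos(t)·(-1,1) + sin(t)·(3,-2)), X_2 = e^(-2t)(sin(t)·(-1,1) - cos(t)·(3,-2)).
General solution: K_1X_1 + K_2X_2.

u(t) = 3K_1e^(-2t)sin(t) - K_1e^(-2t)cos(t) - K_2e^(-2t)sin(t) - 3K_2e^(-2t)cos(t), v(t) = -2K_1e^(-2t)sin(t) + K_1e^(-2t)cos(t) + K_2e^(-2t)sin(t) + 2K_2e^(-2t)cos(t)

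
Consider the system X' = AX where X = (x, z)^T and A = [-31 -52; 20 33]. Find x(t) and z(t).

Coefficient matrix A = [[-31, -52], [20, 33]].
Characteristic polynomial det(A - λI) = λ^2 - 2λ + 17 = 0.
Eigenvalues λ = 1 ± 4i (complex conjugate pair).
For λ=1+4i: an eigenvector is (2,-1) - i(-3,2) = (2 + 3i, -1 - 2i).
A real fundamental pair from Re and Im of e^((1+4i)t)v: X_1 = e^(t)(cos(4t)·(2,-1) + sin(4t)·(-3,2)), X_2 = e^(t)(sin(4t)·(2,-1) - cos(4t)·(-3,2)).
General solution: c_1X_1 + c_2X_2.

x(t) = -3c_1e^(t)sin(4t) + 2c_1e^(t)cos(4t) + 2c_2e^(t)sin(4t) + 3c_2e^(t)cos(4t), z(t) = 2c_1e^(t)sin(4t) - c_1e^(t)cos(4t) - c_2e^(t)sin(4t) - 2c_2e^(t)cos(4t)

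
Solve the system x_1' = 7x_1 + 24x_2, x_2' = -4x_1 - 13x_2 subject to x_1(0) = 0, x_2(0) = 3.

x_1(t) = 18e^(-t) - 18e^(-5t), x_2(t) = -6e^(-t) + 9e^(-5t)

Coefficient matrix A = [[7, 24], [-4, -13]].
Characteristic polynomial det(A - λI) = λ^2 + 6λ + 5 = 0.
Eigenvalues λ = -1, -5.
For λ=-1: (A-λI) row 1 is [8, 24], so an eigenvector is (3, -1).
For λ=-5: (A-λI) row 1 is [12, 24], so an eigenvector is (-2, 1).
General solution: K_1e^(-t)(3,-1) + K_2e^(-5t)(-2,1).
Applying x_1(0)=0, x_2(0)=3 gives K_1=6, K_2=9.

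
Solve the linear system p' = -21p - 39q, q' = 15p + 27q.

Coefficient matrix A = [[-21, -39], [15, 27]].
Characteristic polynomial det(A - λI) = λ^2 - 6λ + 18 = 0.
Eigenvalues λ = 3 ± 3i (complex conjugate pair).
For λ=3+3i: an eigenvector is (2,-1) - i(-3,2) = (2 + 3i, -1 - 2i).
A real fundamental pair from Re and Im of e^((3+3i)t)v: X_1 = e^(3t)(cos(3t)·(2,-1) + sin(3t)·(-3,2)), X_2 = e^(3t)(sin(3t)·(2,-1) - cos(3t)·(-3,2)).
General solution: c_1X_1 + c_2X_2.

p(t) = -3c_1e^(3t)sin(3t) + 2c_1e^(3t)cos(3t) + 2c_2e^(3t)sin(3t) + 3c_2e^(3t)cos(3t), q(t) = 2c_1e^(3t)sin(3t) - c_1e^(3t)cos(3t) - c_2e^(3t)sin(3t) - 2c_2e^(3t)cos(3t)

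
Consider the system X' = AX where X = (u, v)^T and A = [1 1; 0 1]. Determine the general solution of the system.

u(t) = K_1e^(t) + K_2te^(t) + 3K_2e^(t), v(t) = K_2e^(t)

Coefficient matrix A = [[1, 1], [0, 1]].
Characteristic polynomial det(A - λI) = λ^2 - 2λ + 1 = 0.
Single eigenvalue λ = 1 with algebraic multiplicity 2.
Eigenvector v = (1,0); generalized eigenvector w with (A-λI)w=v is (3,1).
General solution: e^(t)[K_1·v + K_2·(t·v + w)].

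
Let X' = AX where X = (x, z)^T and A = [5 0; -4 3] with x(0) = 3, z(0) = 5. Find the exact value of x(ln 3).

A = [[5,0],[-4,3]]; eigenvalues λ = 3, 5.
Eigenvectors: (0,-1) for λ=3, (-1,2) for λ=5.
From the initial condition, c_1 = -11, c_2 = -3.
x(ln 3) = (-11)(3^3)(0) + (-3)(3^5)(-1) = 729.

729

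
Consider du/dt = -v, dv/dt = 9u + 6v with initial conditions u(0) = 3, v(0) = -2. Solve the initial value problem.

u(t) = -7te^(3t) + 3e^(3t), v(t) = 21te^(3t) - 2e^(3t)

Coefficient matrix A = [[0, -1], [9, 6]].
Characteristic polynomial det(A - λI) = λ^2 - 6λ + 9 = 0.
Single eigenvalue λ = 3 with algebraic multiplicity 2.
Eigenvector v = (-1,3); generalized eigenvector w with (A-λI)w=v is (0,1).
General solution: e^(3t)[c_1·v + c_2·(t·v + w)].
Applying u(0)=3, v(0)=-2 gives c_1=-3, c_2=7.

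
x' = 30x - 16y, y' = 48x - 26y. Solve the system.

x(t) = -2c_1e^(6t) - c_2e^(-2t), y(t) = -3c_1e^(6t) - 2c_2e^(-2t)

Coefficient matrix A = [[30, -16], [48, -26]].
Characteristic polynomial det(A - λI) = λ^2 - 4λ - 12 = 0.
Eigenvalues λ = 6, -2.
For λ=6: (A-λI) row 1 is [24, -16], so an eigenvector is (-2, -3).
For λ=-2: (A-λI) row 1 is [32, -16], so an eigenvector is (-1, -2).
General solution: c_1e^(6t)(-2,-3) + c_2e^(-2t)(-1,-2).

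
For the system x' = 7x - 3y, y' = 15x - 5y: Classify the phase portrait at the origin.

A = [[7,-3],[15,-5]]; det(A-λI) = λ^2 - 2λ + 10.
λ = 1 ± 3i: positive real part.

unstable spiral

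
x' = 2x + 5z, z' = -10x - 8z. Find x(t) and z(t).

Coefficient matrix A = [[2, 5], [-10, -8]].
Characteristic polynomial det(A - λI) = λ^2 + 6λ + 34 = 0.
Eigenvalues λ = -3 ± 5i (complex conjugate pair).
For λ=-3+5i: an eigenvector is (0,-1) - i(-1,1) = (0 + i, -1 - i).
A real fundamental pair from Re and Im of e^((-3+5i)t)v: X_1 = e^(-3t)(cos(5t)·(0,-1) + sin(5t)·(-1,1)), X_2 = e^(-3t)(sin(5t)·(0,-1) - cos(5t)·(-1,1)).
General solution: c_1X_1 + c_2X_2.

x(t) = -c_1e^(-3t)sin(5t) + c_2e^(-3t)cos(5t), z(t) = c_1e^(-3t)sin(5t) - c_1e^(-3t)cos(5t) - c_2e^(-3t)sin(5t) - c_2e^(-3t)cos(5t)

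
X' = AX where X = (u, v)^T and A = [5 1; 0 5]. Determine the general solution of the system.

Coefficient matrix A = [[5, 1], [0, 5]].
Characteristic polynomial det(A - λI) = λ^2 - 10λ + 25 = 0.
Single eigenvalue λ = 5 with algebraic multiplicity 2.
Eigenvector v = (1,0); generalized eigenvector w with (A-λI)w=v is (2,1).
General solution: e^(5t)[K_1·v + K_2·(t·v + w)].

u(t) = K_1e^(5t) + K_2te^(5t) + 2K_2e^(5t), v(t) = K_2e^(5t)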